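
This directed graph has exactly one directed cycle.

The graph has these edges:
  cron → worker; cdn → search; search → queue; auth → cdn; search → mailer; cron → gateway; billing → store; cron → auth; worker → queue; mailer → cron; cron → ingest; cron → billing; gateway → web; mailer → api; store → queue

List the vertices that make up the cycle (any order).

DFS with gray/black marking from mailer:
mailer gray
  api gray
  api black
  cron gray
    billing gray
      store gray
        queue gray
        queue black
      store black
    billing black
    worker gray
      worker→queue: queue black — skip
    worker black
    gateway gray
      web gray
      web black
    gateway black
    ingest gray
    ingest black
    auth gray
      cdn gray
        search gray
          search→queue: queue black — skip
          search→mailer: mailer is gray → back edge
Back edge closes the cycle mailer → cron → auth → cdn → search → mailer; its vertices are {cdn, auth, cron, mailer, search}.

cdn, auth, cron, mailer, search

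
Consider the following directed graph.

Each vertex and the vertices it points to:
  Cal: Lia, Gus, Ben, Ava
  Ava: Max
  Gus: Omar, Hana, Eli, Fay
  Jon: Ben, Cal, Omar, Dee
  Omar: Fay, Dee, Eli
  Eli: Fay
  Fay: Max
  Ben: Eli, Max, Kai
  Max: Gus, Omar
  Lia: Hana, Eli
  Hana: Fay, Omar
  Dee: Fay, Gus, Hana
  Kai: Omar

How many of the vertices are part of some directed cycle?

7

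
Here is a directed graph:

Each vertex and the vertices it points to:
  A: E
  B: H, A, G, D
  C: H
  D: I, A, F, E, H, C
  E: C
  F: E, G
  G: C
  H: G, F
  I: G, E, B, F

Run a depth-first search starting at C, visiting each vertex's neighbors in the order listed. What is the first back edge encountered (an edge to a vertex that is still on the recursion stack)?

DFS from C (visiting each vertex's neighbors in the order listed); mark gray on enter, black on exit:
C gray
  H gray
    G gray
      G→C: C is gray → back edge
First back edge: G → C.

G->C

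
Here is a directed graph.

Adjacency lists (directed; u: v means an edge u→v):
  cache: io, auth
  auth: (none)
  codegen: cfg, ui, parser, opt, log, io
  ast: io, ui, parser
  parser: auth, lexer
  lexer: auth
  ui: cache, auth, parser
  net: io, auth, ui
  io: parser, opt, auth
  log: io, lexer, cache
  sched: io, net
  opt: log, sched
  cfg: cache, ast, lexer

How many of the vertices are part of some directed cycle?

A vertex is on a directed cycle iff it belongs to a strongly connected component of size ≥ 2 (or has a self-loop).
The vertices on cycles are {io, ui, log, net, opt, cache, sched} — 7 in total.

7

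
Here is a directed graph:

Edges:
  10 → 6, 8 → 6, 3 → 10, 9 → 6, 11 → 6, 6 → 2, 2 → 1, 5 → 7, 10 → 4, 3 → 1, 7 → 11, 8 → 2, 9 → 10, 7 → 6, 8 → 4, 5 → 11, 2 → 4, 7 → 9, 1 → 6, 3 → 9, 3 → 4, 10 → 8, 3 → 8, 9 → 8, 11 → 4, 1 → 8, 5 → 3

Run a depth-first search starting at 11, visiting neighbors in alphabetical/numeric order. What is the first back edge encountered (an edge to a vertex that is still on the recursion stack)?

1→6

DFS from 11 (visiting neighbors in alphabetical/numeric order); mark gray on enter, black on exit:
11 gray
  4 gray
  4 black
  6 gray
    2 gray
      1 gray
        1→6: 6 is gray → back edge
First back edge: 1 → 6.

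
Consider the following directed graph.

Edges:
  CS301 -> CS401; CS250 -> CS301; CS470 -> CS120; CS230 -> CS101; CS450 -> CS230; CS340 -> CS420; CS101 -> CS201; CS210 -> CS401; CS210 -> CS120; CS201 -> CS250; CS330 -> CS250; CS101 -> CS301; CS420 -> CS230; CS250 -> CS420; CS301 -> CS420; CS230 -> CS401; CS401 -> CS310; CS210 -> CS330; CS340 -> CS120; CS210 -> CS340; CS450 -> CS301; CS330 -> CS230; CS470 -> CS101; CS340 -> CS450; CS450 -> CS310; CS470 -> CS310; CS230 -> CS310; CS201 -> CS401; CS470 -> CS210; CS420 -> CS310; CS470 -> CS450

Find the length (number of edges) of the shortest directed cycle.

4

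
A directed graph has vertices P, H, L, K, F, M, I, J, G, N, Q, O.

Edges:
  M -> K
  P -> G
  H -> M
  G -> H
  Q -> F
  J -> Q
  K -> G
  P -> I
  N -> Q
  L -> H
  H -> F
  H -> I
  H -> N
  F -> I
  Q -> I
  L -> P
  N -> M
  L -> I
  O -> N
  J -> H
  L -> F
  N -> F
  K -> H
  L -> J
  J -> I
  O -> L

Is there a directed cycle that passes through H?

Yes

H is on a cycle iff H can reach itself via ≥1 edge.
H → M → K → H — yes.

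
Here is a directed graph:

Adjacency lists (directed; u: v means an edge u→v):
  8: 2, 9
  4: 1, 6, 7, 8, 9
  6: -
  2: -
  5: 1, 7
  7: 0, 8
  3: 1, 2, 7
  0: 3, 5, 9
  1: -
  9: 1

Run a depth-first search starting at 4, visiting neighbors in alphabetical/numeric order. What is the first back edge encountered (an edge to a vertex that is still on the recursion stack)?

3→7

DFS from 4 (visiting neighbors in alphabetical/numeric order); mark gray on enter, black on exit:
4 gray
  1 gray
  1 black
  6 gray
  6 black
  7 gray
    0 gray
      3 gray
        3→1: 1 black — skip
        2 gray
        2 black
        3→7: 7 is gray → back edge
First back edge: 3 → 7.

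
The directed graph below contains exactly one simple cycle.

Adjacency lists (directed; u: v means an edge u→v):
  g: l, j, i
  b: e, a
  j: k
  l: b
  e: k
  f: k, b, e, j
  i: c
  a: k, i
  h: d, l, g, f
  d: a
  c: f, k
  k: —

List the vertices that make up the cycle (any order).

a, b, c, f, i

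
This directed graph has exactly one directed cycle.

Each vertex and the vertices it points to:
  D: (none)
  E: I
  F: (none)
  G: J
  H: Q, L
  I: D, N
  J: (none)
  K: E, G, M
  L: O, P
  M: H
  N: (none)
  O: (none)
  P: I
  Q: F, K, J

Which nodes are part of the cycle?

DFS with gray/black marking from H:
H gray
  Q gray
    F gray
    F black
    K gray
      E gray
        I gray
          D gray
          D black
          N gray
          N black
        I black
      E black
      G gray
        J gray
        J black
      G black
      M gray
        M→H: H is gray → back edge
Back edge closes the cycle H → Q → K → M → H; its vertices are {H, K, M, Q}.

H, K, M, Q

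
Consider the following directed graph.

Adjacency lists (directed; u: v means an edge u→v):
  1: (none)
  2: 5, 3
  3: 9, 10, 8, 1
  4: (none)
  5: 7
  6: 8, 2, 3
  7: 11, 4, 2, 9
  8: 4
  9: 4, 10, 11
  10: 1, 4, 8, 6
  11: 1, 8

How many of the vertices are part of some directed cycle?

A vertex is on a directed cycle iff it belongs to a strongly connected component of size ≥ 2 (or has a self-loop).
The vertices on cycles are {2, 3, 5, 6, 7, 9, 10} — 7 in total.

7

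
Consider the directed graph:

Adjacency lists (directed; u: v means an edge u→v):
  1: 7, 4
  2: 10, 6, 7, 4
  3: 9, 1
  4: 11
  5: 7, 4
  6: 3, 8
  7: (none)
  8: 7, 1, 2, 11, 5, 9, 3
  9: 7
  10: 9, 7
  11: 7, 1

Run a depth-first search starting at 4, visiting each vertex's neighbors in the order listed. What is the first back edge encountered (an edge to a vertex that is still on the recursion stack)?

1->4

DFS from 4 (visiting each vertex's neighbors in the order listed); mark gray on enter, black on exit:
4 gray
  11 gray
    7 gray
    7 black
    1 gray
      1→7: 7 black — skip
      1→4: 4 is gray → back edge
First back edge: 1 → 4.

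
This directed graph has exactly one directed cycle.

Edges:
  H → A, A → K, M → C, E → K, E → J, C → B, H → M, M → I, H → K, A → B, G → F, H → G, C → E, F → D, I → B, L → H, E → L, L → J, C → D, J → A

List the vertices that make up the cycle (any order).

DFS with gray/black marking from H:
H gray
  G gray
    F gray
      D gray
      D black
    F black
  G black
  K gray
  K black
  A gray
    A→K: K black — skip
    B gray
    B black
  A black
  M gray
    I gray
      I→B: B black — skip
    I black
    C gray
      C→D: D black — skip
      C→B: B black — skip
      E gray
        J gray
          J→A: A black — skip
        J black
        E→K: K black — skip
        L gray
          L→H: H is gray → back edge
Back edge closes the cycle H → M → C → E → L → H; its vertices are {C, E, H, L, M}.

C, E, H, L, M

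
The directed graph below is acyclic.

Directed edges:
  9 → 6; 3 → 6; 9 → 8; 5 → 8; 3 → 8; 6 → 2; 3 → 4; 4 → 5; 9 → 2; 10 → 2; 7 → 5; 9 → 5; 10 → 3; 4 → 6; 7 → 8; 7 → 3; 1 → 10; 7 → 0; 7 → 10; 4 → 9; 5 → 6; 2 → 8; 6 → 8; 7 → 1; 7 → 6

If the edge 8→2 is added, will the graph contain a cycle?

Yes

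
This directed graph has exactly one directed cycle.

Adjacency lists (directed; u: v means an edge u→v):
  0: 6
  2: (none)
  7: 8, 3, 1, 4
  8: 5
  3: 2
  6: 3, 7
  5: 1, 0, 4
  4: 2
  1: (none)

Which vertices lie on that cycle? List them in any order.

DFS with gray/black marking from 7:
7 gray
  8 gray
    5 gray
      1 gray
      1 black
      0 gray
        6 gray
          3 gray
            2 gray
            2 black
          3 black
          6→7: 7 is gray → back edge
Back edge closes the cycle 7 → 8 → 5 → 0 → 6 → 7; its vertices are {0, 5, 6, 7, 8}.

0, 5, 6, 7, 8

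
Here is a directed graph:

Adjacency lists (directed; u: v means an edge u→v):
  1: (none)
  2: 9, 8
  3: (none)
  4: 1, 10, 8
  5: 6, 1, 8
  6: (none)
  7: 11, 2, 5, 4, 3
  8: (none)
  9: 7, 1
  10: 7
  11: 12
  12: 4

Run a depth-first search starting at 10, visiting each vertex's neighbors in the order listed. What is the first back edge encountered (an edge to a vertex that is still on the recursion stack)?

DFS from 10 (visiting each vertex's neighbors in the order listed); mark gray on enter, black on exit:
10 gray
  7 gray
    11 gray
      12 gray
        4 gray
          1 gray
          1 black
          4→10: 10 is gray → back edge
First back edge: 4 → 10.

4->10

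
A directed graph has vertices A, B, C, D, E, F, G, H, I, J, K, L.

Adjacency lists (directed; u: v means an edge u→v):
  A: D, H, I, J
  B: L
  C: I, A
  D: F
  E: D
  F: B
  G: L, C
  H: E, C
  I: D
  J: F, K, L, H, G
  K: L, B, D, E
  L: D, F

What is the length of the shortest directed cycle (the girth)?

3

For each vertex v, BFS finds the shortest path from v back to v.
The shortest such closed walk is H → C → A → H, length 3.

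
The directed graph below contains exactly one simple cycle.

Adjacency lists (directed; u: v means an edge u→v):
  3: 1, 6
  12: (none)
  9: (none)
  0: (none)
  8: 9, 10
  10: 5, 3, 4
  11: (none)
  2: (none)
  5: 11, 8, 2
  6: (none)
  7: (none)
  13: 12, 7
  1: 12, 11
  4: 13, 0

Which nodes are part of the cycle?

5, 8, 10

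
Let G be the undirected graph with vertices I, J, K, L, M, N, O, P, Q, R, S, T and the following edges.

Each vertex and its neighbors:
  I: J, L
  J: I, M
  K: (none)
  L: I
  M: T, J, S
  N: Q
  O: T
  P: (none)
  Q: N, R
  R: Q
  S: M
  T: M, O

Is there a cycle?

DFS, tracking each vertex's parent; an edge to a visited non-parent vertex closes a cycle.
Start from R:
visit R (parent –)
  visit Q (parent R)
    visit N (parent Q)
      N–Q: parent, skip
    Q–R: parent, skip
visit I (parent –)
  visit J (parent I)
    J–I: parent, skip
    visit M (parent J)
      visit T (parent M)
        T–M: parent, skip
        visit O (parent T)
          O–T: parent, skip
      M–J: parent, skip
      visit S (parent M)
        S–M: parent, skip
  visit L (parent I)
    L–I: parent, skip
visit K (parent –)
visit P (parent –)
No non-parent visited neighbor found — the graph is a forest.

No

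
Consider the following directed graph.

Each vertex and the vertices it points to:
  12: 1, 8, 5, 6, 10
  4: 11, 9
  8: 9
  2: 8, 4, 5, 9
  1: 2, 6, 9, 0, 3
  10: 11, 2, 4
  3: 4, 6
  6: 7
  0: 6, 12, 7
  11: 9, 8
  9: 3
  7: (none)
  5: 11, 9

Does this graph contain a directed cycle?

Yes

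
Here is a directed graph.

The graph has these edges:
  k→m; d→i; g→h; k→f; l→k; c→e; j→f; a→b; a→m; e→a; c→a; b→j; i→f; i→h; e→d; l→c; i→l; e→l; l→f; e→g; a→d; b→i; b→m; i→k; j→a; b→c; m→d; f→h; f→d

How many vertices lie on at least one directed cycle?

A vertex is on a directed cycle iff it belongs to a strongly connected component of size ≥ 2 (or has a self-loop).
The vertices on cycles are {a, b, c, d, e, f, i, j, k, l, m} — 11 in total.

11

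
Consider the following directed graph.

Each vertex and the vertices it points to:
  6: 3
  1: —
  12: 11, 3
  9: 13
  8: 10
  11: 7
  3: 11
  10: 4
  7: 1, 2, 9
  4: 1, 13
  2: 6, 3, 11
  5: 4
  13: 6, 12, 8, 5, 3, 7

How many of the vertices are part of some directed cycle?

12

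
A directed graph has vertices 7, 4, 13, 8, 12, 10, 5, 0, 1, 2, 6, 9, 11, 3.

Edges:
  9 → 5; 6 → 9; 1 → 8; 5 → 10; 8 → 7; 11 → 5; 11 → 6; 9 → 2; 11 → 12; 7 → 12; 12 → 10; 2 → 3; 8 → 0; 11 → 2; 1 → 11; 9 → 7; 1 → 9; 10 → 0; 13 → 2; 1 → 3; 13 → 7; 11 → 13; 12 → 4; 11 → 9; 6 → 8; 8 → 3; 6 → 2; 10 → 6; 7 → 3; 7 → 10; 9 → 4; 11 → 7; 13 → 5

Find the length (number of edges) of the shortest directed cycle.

For each vertex v, BFS finds the shortest path from v back to v.
The shortest such closed walk is 6 → 8 → 7 → 10 → 6, length 4.

4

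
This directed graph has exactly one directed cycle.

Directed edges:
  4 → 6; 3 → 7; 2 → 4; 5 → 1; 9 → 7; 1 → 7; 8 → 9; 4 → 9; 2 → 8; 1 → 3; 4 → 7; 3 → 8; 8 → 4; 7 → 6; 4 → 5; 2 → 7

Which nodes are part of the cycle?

DFS with gray/black marking from 8:
8 gray
  4 gray
    5 gray
      1 gray
        7 gray
          6 gray
          6 black
        7 black
        3 gray
          3→8: 8 is gray → back edge
Back edge closes the cycle 8 → 4 → 5 → 1 → 3 → 8; its vertices are {1, 3, 4, 5, 8}.

1, 3, 4, 5, 8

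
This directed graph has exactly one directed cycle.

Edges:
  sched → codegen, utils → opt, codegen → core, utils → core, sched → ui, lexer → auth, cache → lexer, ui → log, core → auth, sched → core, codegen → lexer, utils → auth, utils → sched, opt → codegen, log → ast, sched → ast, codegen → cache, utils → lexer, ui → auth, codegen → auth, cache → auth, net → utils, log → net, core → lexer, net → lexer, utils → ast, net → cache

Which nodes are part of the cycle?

ui, log, net, sched, utils

DFS with gray/black marking from log:
log gray
  net gray
    utils gray
      ast gray
      ast black
      core gray
        auth gray
        auth black
        lexer gray
          lexer→auth: auth black — skip
        lexer black
      core black
      sched gray
        sched→ast: ast black — skip
        codegen gray
          cache gray
            cache→lexer: lexer black — skip
            cache→auth: auth black — skip
          cache black
          codegen→lexer: lexer black — skip
          codegen→auth: auth black — skip
          codegen→core: core black — skip
        codegen black
        ui gray
          ui→log: log is gray → back edge
Back edge closes the cycle log → net → utils → sched → ui → log; its vertices are {ui, log, net, sched, utils}.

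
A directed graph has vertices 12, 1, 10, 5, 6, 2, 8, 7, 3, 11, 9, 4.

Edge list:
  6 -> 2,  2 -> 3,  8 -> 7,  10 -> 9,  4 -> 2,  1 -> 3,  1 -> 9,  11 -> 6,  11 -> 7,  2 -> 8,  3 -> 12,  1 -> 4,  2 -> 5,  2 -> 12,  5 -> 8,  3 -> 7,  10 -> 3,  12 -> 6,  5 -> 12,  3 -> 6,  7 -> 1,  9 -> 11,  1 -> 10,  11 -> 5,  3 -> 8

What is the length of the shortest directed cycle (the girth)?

3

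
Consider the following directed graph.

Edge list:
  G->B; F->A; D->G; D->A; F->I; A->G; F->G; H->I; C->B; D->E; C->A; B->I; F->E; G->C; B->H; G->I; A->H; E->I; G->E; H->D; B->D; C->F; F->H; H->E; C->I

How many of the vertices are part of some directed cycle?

7

A vertex is on a directed cycle iff it belongs to a strongly connected component of size ≥ 2 (or has a self-loop).
The vertices on cycles are {A, B, C, D, F, G, H} — 7 in total.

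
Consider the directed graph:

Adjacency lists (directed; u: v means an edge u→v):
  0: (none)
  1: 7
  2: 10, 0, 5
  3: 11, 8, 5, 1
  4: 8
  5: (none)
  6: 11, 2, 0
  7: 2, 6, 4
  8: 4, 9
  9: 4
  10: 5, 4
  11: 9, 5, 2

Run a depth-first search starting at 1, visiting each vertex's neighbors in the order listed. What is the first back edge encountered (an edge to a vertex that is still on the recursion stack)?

DFS from 1 (visiting each vertex's neighbors in the order listed); mark gray on enter, black on exit:
1 gray
  7 gray
    2 gray
      10 gray
        5 gray
        5 black
        4 gray
          8 gray
            8→4: 4 is gray → back edge
First back edge: 8 → 4.

8->4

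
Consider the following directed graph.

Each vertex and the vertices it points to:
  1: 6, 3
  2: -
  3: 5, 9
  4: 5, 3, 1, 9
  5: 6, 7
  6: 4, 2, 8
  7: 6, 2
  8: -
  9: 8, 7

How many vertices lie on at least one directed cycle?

7

A vertex is on a directed cycle iff it belongs to a strongly connected component of size ≥ 2 (or has a self-loop).
The vertices on cycles are {1, 3, 4, 5, 6, 7, 9} — 7 in total.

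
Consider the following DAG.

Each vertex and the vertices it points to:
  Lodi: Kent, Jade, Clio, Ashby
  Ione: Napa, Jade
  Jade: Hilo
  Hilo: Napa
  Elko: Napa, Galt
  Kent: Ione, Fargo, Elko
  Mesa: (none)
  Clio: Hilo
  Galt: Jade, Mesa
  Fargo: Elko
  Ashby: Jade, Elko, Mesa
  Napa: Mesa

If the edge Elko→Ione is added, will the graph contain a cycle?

No

Adding Elko→Ione creates a cycle iff Ione can already reach Elko.
Explore from Ione: no path reaches Elko. The graph stays acyclic.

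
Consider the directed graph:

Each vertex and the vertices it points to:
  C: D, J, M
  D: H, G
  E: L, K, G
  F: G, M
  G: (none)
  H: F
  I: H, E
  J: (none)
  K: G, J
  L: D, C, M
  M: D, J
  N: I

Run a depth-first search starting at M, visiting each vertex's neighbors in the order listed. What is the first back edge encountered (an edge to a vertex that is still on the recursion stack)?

F->M

DFS from M (visiting each vertex's neighbors in the order listed); mark gray on enter, black on exit:
M gray
  D gray
    H gray
      F gray
        G gray
        G black
        F→M: M is gray → back edge
First back edge: F → M.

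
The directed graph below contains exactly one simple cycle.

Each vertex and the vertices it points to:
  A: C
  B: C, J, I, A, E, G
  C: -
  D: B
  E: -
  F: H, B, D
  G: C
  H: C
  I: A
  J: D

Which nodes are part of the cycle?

B, D, J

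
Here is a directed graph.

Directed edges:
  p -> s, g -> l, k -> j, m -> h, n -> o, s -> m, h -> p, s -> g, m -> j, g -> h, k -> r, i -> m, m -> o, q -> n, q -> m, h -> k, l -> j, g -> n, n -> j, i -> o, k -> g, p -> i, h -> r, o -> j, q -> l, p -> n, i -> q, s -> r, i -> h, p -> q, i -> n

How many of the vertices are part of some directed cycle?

A vertex is on a directed cycle iff it belongs to a strongly connected component of size ≥ 2 (or has a self-loop).
The vertices on cycles are {g, h, i, k, m, p, q, s} — 8 in total.

8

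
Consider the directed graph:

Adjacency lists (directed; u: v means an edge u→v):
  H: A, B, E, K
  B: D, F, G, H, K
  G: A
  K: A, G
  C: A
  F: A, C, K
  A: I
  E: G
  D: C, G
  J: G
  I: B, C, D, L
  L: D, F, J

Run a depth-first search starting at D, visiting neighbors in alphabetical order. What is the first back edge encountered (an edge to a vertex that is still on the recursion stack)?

DFS from D (visiting neighbors in alphabetical order); mark gray on enter, black on exit:
D gray
  C gray
    A gray
      I gray
        B gray
          B→D: D is gray → back edge
First back edge: B → D.

B->D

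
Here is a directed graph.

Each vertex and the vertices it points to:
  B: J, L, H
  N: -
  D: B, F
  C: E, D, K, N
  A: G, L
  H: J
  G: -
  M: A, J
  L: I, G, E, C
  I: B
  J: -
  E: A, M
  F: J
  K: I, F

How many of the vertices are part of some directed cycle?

9

A vertex is on a directed cycle iff it belongs to a strongly connected component of size ≥ 2 (or has a self-loop).
The vertices on cycles are {A, B, C, D, E, I, K, L, M} — 9 in total.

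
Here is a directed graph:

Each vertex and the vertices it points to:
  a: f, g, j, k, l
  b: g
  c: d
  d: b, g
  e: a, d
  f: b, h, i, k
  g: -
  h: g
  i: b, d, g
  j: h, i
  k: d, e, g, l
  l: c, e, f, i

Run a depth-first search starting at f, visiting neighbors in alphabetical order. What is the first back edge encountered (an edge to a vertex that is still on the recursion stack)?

DFS from f (visiting neighbors in alphabetical order); mark gray on enter, black on exit:
f gray
  b gray
    g gray
    g black
  b black
  h gray
    h→g: g black — skip
  h black
  i gray
    i→b: b black — skip
    d gray
      d→b: b black — skip
      d→g: g black — skip
    d black
    i→g: g black — skip
  i black
  k gray
    k→d: d black — skip
    e gray
      a gray
        a→f: f is gray → back edge
First back edge: a → f.

a->f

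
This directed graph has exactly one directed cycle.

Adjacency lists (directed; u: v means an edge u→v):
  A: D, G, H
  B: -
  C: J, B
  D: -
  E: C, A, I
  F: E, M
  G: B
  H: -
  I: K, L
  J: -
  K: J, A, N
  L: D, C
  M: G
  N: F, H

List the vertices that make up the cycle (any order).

E, F, I, K, N

DFS with gray/black marking from I:
I gray
  K gray
    J gray
    J black
    A gray
      D gray
      D black
      G gray
        B gray
        B black
      G black
      H gray
      H black
    A black
    N gray
      F gray
        E gray
          C gray
            C→J: J black — skip
            C→B: B black — skip
          C black
          E→A: A black — skip
          E→I: I is gray → back edge
Back edge closes the cycle I → K → N → F → E → I; its vertices are {E, F, I, K, N}.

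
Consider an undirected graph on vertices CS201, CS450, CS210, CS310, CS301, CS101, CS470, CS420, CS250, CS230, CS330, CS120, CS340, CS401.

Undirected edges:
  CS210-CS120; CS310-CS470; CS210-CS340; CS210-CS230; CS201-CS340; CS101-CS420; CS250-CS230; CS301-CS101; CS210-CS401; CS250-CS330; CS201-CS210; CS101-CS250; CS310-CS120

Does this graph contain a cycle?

Yes

DFS, tracking each vertex's parent; an edge to a visited non-parent vertex closes a cycle.
Start from CS230:
visit CS230 (parent –)
  visit CS250 (parent CS230)
    CS250–CS230: parent, skip
    visit CS101 (parent CS250)
      visit CS301 (parent CS101)
        CS301–CS101: parent, skip
      CS101–CS250: parent, skip
      visit CS420 (parent CS101)
        CS420–CS101: parent, skip
    visit CS330 (parent CS250)
      CS330–CS250: parent, skip
  visit CS210 (parent CS230)
    visit CS401 (parent CS210)
      CS401–CS210: parent, skip
    visit CS340 (parent CS210)
      visit CS201 (parent CS340)
        CS201–CS340: parent, skip
        CS201–CS210: CS210 visited and ≠ parent → cycle
Cycle: CS210 – CS340 – CS201 – CS210.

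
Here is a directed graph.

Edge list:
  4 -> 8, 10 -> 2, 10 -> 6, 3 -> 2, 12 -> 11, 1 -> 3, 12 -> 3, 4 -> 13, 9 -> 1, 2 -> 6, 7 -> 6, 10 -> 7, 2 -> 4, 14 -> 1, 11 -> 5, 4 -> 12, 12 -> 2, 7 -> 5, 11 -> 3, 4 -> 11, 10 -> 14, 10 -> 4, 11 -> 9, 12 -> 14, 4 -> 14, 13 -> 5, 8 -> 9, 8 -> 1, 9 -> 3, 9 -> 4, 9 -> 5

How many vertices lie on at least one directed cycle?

9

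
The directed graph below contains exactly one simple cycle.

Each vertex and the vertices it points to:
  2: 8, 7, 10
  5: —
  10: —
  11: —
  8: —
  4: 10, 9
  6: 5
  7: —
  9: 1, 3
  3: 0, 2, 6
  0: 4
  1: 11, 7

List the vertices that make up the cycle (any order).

0, 3, 4, 9

DFS with gray/black marking from 9:
9 gray
  1 gray
    11 gray
    11 black
    7 gray
    7 black
  1 black
  3 gray
    0 gray
      4 gray
        10 gray
        10 black
        4→9: 9 is gray → back edge
Back edge closes the cycle 9 → 3 → 0 → 4 → 9; its vertices are {0, 3, 4, 9}.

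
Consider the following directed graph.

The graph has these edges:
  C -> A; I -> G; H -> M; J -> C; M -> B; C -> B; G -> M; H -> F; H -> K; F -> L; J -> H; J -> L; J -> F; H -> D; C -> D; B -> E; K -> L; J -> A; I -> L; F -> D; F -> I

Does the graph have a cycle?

DFS with white/gray/black marking, starting from K:
K gray
  L gray
  L black
K black
A gray
A black
B gray
  E gray
  E black
B black
C gray
  C→A: A black — skip
  C→B: B black — skip
  D gray
  D black
C black
F gray
  I gray
    G gray
      M gray
        M→B: B black — skip
      M black
    G black
    I→L: L black — skip
  I black
  F→L: L black — skip
  F→D: D black — skip
F black
H gray
  H→F: F black — skip
  H→M: M black — skip
  H→K: K black — skip
  H→D: D black — skip
H black
J gray
  J→C: C black — skip
  J→L: L black — skip
  J→A: A black — skip
  J→F: F black — skip
  J→H: H black — skip
J black
Every edge goes to a white or black vertex — no back edge, so the graph is acyclic.

No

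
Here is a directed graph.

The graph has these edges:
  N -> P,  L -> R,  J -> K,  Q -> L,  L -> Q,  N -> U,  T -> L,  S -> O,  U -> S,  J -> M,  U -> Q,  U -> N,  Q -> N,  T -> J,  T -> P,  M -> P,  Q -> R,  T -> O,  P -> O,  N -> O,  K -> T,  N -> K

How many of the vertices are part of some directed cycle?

7

A vertex is on a directed cycle iff it belongs to a strongly connected component of size ≥ 2 (or has a self-loop).
The vertices on cycles are {J, K, L, N, Q, T, U} — 7 in total.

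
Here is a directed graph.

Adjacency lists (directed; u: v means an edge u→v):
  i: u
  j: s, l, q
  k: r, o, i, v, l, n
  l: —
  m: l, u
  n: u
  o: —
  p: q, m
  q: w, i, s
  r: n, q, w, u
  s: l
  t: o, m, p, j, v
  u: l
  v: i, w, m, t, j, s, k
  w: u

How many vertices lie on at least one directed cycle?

3

A vertex is on a directed cycle iff it belongs to a strongly connected component of size ≥ 2 (or has a self-loop).
The vertices on cycles are {k, t, v} — 3 in total.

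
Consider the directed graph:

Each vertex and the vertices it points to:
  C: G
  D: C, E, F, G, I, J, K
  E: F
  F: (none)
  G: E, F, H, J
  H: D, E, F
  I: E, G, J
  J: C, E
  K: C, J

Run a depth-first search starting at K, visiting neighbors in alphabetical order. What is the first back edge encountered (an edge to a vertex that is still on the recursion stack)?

DFS from K (visiting neighbors in alphabetical order); mark gray on enter, black on exit:
K gray
  C gray
    G gray
      E gray
        F gray
        F black
      E black
      G→F: F black — skip
      H gray
        D gray
          D→C: C is gray → back edge
First back edge: D → C.

D->C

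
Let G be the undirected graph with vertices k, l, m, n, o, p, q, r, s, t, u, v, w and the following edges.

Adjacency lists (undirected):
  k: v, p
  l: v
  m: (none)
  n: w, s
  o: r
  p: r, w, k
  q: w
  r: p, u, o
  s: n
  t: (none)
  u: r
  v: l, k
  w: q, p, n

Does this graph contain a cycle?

No

DFS, tracking each vertex's parent; an edge to a visited non-parent vertex closes a cycle.
Start from u:
visit u (parent –)
  visit r (parent u)
    visit p (parent r)
      p–r: parent, skip
      visit w (parent p)
        visit q (parent w)
          q–w: parent, skip
        w–p: parent, skip
        visit n (parent w)
          n–w: parent, skip
          visit s (parent n)
            s–n: parent, skip
      visit k (parent p)
        visit v (parent k)
          visit l (parent v)
            l–v: parent, skip
          v–k: parent, skip
        k–p: parent, skip
    r–u: parent, skip
    visit o (parent r)
      o–r: parent, skip
visit m (parent –)
visit t (parent –)
No non-parent visited neighbor found — the graph is a forest.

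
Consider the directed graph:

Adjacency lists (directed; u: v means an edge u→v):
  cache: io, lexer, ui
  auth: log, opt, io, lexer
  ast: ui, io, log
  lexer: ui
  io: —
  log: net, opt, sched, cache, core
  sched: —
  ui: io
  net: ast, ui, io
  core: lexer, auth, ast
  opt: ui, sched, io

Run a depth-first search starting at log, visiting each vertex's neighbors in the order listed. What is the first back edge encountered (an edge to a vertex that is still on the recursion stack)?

ast->log

DFS from log (visiting each vertex's neighbors in the order listed); mark gray on enter, black on exit:
log gray
  net gray
    ast gray
      ui gray
        io gray
        io black
      ui black
      ast→io: io black — skip
      ast→log: log is gray → back edge
First back edge: ast → log.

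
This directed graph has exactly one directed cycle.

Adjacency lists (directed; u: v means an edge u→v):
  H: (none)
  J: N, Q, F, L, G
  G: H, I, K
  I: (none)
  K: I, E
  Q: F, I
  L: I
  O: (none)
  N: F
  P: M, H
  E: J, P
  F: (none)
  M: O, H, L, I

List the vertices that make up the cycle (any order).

E, G, J, K

DFS with gray/black marking from E:
E gray
  J gray
    N gray
      F gray
      F black
    N black
    Q gray
      Q→F: F black — skip
      I gray
      I black
    Q black
    J→F: F black — skip
    L gray
      L→I: I black — skip
    L black
    G gray
      H gray
      H black
      G→I: I black — skip
      K gray
        K→I: I black — skip
        K→E: E is gray → back edge
Back edge closes the cycle E → J → G → K → E; its vertices are {E, G, J, K}.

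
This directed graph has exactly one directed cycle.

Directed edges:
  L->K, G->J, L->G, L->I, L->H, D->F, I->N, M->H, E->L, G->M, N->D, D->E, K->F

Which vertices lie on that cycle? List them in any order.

DFS with gray/black marking from E:
E gray
  L gray
    K gray
      F gray
      F black
    K black
    I gray
      N gray
        D gray
          D→F: F black — skip
          D→E: E is gray → back edge
Back edge closes the cycle E → L → I → N → D → E; its vertices are {D, E, I, L, N}.

D, E, I, L, N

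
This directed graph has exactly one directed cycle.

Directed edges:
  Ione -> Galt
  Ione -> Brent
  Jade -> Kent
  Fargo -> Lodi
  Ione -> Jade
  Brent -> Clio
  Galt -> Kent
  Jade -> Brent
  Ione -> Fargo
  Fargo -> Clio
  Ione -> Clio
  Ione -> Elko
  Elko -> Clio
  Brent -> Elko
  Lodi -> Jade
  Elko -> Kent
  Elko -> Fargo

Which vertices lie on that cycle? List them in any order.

Elko, Jade, Lodi, Brent, Fargo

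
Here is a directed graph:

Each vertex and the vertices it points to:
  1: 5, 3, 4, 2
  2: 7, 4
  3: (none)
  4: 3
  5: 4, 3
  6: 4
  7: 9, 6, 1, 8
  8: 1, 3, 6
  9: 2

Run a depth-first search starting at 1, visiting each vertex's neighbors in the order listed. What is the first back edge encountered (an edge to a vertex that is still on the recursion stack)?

DFS from 1 (visiting each vertex's neighbors in the order listed); mark gray on enter, black on exit:
1 gray
  5 gray
    4 gray
      3 gray
      3 black
    4 black
    5→3: 3 black — skip
  5 black
  1→3: 3 black — skip
  1→4: 4 black — skip
  2 gray
    7 gray
      9 gray
        9→2: 2 is gray → back edge
First back edge: 9 → 2.

9→2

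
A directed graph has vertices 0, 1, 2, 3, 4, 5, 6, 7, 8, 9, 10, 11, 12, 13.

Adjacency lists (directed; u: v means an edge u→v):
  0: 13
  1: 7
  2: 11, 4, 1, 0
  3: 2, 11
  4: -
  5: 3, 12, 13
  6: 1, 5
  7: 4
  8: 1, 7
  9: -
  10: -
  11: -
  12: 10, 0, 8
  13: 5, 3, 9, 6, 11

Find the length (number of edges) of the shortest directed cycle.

2

For each vertex v, BFS finds the shortest path from v back to v.
The shortest such closed walk is 5 → 13 → 5, length 2.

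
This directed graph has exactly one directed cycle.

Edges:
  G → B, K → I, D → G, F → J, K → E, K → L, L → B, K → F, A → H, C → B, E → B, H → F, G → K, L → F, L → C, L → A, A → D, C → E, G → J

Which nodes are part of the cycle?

DFS with gray/black marking from A:
A gray
  D gray
    G gray
      K gray
        E gray
          B gray
          B black
        E black
        F gray
          J gray
          J black
        F black
        I gray
        I black
        L gray
          L→A: A is gray → back edge
Back edge closes the cycle A → D → G → K → L → A; its vertices are {A, D, G, K, L}.

A, D, G, K, L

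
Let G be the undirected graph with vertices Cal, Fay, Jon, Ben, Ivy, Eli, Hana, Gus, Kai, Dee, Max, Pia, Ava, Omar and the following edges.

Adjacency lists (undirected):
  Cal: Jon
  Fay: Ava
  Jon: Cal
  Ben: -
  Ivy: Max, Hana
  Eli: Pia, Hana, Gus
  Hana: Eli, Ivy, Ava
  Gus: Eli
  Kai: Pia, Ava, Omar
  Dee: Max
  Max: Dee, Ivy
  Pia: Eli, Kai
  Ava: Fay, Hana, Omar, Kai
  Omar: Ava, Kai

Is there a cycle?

DFS, tracking each vertex's parent; an edge to a visited non-parent vertex closes a cycle.
Start from Ava:
visit Ava (parent –)
  visit Fay (parent Ava)
    Fay–Ava: parent, skip
  visit Hana (parent Ava)
    visit Eli (parent Hana)
      visit Pia (parent Eli)
        Pia–Eli: parent, skip
        visit Kai (parent Pia)
          Kai–Pia: parent, skip
          Kai–Ava: Ava visited and ≠ parent → cycle
Cycle: Ava – Hana – Eli – Pia – Kai – Ava.

Yes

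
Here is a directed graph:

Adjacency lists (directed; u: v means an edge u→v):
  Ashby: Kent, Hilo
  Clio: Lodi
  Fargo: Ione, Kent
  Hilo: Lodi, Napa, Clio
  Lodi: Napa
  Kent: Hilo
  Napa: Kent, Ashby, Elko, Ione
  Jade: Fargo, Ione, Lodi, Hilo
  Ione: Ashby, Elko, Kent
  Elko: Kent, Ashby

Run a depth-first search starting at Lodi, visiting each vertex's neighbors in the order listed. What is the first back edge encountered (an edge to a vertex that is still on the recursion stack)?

DFS from Lodi (visiting each vertex's neighbors in the order listed); mark gray on enter, black on exit:
Lodi gray
  Napa gray
    Kent gray
      Hilo gray
        Hilo→Lodi: Lodi is gray → back edge
First back edge: Hilo → Lodi.

Hilo→Lodi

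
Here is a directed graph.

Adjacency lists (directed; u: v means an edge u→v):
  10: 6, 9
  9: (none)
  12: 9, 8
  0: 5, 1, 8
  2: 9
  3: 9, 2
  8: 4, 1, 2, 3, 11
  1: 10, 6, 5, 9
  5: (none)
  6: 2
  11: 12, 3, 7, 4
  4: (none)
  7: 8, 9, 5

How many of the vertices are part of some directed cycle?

A vertex is on a directed cycle iff it belongs to a strongly connected component of size ≥ 2 (or has a self-loop).
The vertices on cycles are {7, 8, 11, 12} — 4 in total.

4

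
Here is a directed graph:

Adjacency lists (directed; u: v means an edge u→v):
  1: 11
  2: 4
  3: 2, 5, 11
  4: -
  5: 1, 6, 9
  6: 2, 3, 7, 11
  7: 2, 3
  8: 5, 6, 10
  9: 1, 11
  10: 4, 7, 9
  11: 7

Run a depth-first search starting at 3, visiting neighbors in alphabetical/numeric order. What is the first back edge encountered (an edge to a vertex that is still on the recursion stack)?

7->3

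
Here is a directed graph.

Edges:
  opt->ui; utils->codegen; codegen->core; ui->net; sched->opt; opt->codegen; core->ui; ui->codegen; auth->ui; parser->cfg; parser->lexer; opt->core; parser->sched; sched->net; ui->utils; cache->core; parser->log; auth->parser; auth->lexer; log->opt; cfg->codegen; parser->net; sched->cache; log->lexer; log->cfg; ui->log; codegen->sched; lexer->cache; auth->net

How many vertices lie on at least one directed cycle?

A vertex is on a directed cycle iff it belongs to a strongly connected component of size ≥ 2 (or has a self-loop).
The vertices on cycles are {ui, cfg, log, opt, core, cache, lexer, sched, utils, codegen} — 10 in total.

10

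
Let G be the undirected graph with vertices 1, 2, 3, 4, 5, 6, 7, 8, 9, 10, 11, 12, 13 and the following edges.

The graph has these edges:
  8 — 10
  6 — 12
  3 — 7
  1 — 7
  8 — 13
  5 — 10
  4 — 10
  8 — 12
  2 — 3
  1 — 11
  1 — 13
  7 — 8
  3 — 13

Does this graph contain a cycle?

Yes

DFS, tracking each vertex's parent; an edge to a visited non-parent vertex closes a cycle.
Start from 3:
visit 3 (parent –)
  visit 13 (parent 3)
    13–3: parent, skip
    visit 1 (parent 13)
      1–13: parent, skip
      visit 7 (parent 1)
        7–1: parent, skip
        visit 8 (parent 7)
          8–7: parent, skip
          8–13: 13 visited and ≠ parent → cycle
Cycle: 13 – 1 – 7 – 8 – 13.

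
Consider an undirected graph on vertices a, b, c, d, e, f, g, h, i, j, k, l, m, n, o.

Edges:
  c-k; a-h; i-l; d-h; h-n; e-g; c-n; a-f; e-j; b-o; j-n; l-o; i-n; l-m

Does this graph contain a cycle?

No

DFS, tracking each vertex's parent; an edge to a visited non-parent vertex closes a cycle.
Start from i:
visit i (parent –)
  visit l (parent i)
    l–i: parent, skip
    visit o (parent l)
      visit b (parent o)
        b–o: parent, skip
      o–l: parent, skip
    visit m (parent l)
      m–l: parent, skip
  visit n (parent i)
    visit j (parent n)
      j–n: parent, skip
      visit e (parent j)
        visit g (parent e)
          g–e: parent, skip
        e–j: parent, skip
    visit c (parent n)
      c–n: parent, skip
      visit k (parent c)
        k–c: parent, skip
    n–i: parent, skip
    visit h (parent n)
      visit d (parent h)
        d–h: parent, skip
      h–n: parent, skip
      visit a (parent h)
        a–h: parent, skip
        visit f (parent a)
          f–a: parent, skip
No non-parent visited neighbor found — the graph is a forest.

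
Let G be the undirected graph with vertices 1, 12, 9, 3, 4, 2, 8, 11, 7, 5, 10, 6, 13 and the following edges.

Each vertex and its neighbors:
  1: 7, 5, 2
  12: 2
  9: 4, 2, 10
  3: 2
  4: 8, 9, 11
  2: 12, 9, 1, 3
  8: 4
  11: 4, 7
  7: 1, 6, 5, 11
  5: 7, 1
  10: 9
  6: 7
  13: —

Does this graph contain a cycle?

Yes

DFS, tracking each vertex's parent; an edge to a visited non-parent vertex closes a cycle.
Start from 8:
visit 8 (parent –)
  visit 4 (parent 8)
    4–8: parent, skip
    visit 9 (parent 4)
      9–4: parent, skip
      visit 2 (parent 9)
        visit 12 (parent 2)
          12–2: parent, skip
        2–9: parent, skip
        visit 1 (parent 2)
          visit 7 (parent 1)
            7–1: parent, skip
            visit 6 (parent 7)
              6–7: parent, skip
            visit 5 (parent 7)
              5–7: parent, skip
              5–1: 1 visited and ≠ parent → cycle
Cycle: 1 – 7 – 5 – 1.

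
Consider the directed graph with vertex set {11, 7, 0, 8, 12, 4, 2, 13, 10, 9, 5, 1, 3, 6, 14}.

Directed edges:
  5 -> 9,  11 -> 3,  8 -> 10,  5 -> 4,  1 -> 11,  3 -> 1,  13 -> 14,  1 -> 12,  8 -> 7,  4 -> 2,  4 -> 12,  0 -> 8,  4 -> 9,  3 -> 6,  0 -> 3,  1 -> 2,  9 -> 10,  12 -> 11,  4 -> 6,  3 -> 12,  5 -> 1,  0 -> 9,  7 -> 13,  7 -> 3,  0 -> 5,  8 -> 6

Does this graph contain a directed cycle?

Yes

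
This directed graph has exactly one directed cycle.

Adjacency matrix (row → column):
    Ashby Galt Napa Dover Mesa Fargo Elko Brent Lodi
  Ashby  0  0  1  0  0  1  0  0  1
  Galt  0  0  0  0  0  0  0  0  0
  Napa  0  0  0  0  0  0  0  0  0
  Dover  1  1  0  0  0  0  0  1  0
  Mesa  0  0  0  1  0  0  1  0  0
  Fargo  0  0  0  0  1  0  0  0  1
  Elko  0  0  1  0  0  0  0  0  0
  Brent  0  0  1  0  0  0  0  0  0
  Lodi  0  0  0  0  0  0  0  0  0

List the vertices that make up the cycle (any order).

Mesa, Ashby, Dover, Fargo

DFS with gray/black marking from Mesa:
Mesa gray
  Elko gray
    Napa gray
    Napa black
  Elko black
  Dover gray
    Brent gray
      Brent→Napa: Napa black — skip
    Brent black
    Ashby gray
      Ashby→Napa: Napa black — skip
      Lodi gray
      Lodi black
      Fargo gray
        Fargo→Mesa: Mesa is gray → back edge
Back edge closes the cycle Mesa → Dover → Ashby → Fargo → Mesa; its vertices are {Mesa, Ashby, Dover, Fargo}.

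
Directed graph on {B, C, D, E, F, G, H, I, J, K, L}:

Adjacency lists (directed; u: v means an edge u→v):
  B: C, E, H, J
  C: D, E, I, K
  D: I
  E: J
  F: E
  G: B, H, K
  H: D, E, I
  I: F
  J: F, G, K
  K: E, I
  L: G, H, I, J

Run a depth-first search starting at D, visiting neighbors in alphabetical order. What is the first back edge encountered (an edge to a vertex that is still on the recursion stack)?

J->F

DFS from D (visiting neighbors in alphabetical order); mark gray on enter, black on exit:
D gray
  I gray
    F gray
      E gray
        J gray
          J→F: F is gray → back edge
First back edge: J → F.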